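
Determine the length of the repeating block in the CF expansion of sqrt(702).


Run the CF algorithm for sqrt(702).
a_0 = floor(sqrt(702)) = 26; set m_0=0, q_0=1.
Recurrence: m' = q*a - m,  q' = (d - m'^2)/q,  a' = floor((a_0 + m')/q').
  step 1: m=26, q=26, a=2
  step 2: m=26, q=1, a=52
a_2 = 2*a_0 = 52, so the period closes here.
sqrt(702) = [26; 2, 52]
Period length = 2

2


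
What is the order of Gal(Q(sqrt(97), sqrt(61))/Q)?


The 2 square roots of distinct primes are multiplicatively independent over Q,
so [K:Q] = 2^2 and Gal(K/Q) is isomorphic to (Z/2Z)^2.
|Gal| = 2^2 = 4

4


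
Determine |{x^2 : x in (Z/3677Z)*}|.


For prime p, the number of non-zero quadratic residues is (p-1)/2.
= (3677-1)/2
= 1838

1838


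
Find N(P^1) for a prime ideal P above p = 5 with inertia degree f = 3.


N(P^a) = p^(a*f)
= 5^(1*3)
= 5^3
= 125

125


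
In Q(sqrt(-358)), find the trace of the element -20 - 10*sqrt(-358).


Tr(a + b*sqrt(d)) = (a + b*sqrt(d)) + (a - b*sqrt(d)) = 2a
= 2 * (-20)
= -40

-40


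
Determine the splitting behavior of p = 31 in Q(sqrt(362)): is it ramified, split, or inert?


K = Q(sqrt(362)). Since d mod 4 = 2, disc(K) = 1448.
Check p | disc: 1448 mod 31 = 22.
p does not divide disc. Compute Legendre symbol (d/p):
21^((31-1)/2) mod 31 = -1
(d/p) = -1, so p is inert: (p) stays prime with e=1, f=2, g=1.
Therefore p is inert.

inert


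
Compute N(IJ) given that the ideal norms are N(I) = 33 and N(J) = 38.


N(IJ) = N(I) * N(J)
= 33 * 38
= 1254

1254


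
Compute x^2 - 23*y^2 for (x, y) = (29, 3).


x^2 - d*y^2
= 29^2 - 23*3^2
= 841 - 207
= 634

634


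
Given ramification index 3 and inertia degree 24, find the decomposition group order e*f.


|D_P| = e * f
= 3 * 24
= 72

72


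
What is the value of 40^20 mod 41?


p = 41 is prime and the exponent is (p-1)/2 = 20, so by Euler's criterion 40^20 = (40/41) = +1 or -1 mod 41.
Compute by square-and-multiply:
  20 = 16 + 4 (binary 10100)
  Repeated squaring mod 41: 40^1 = 40, 40^2 = 1, 40^4 = 1, 40^8 = 1, 40^16 = 1
  40^20 = 40^16 * 40^4 = 1 * 1 mod 41
    1 * 1 = 1 = 1 mod 41
  40^20 = 1 mod 41
Result 1: 40 is a quadratic residue mod 41.
40^20 mod 41 = 1

1


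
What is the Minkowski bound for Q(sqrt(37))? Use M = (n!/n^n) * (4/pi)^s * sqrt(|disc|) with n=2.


d = 37, d mod 4 = 1, so disc(K) = d = 37; |disc(K)| = 37
Real quadratic field, so n = 2, s = r2 = 0, r1 = 2
M = (n!/n^n) * (4/pi)^s * sqrt(|disc(K)|) = (2!/2^2) * (4/pi)^0 * sqrt(37)
= 0.5 * 1.000000 * 6.082763
= 3.0414

3.0414


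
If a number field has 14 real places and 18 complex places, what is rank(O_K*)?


By Dirichlet's unit theorem:
rank = r1 + r2 - 1
= 14 + 18 - 1
= 31

31


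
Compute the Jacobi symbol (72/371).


Compute (72/371) via quadratic reciprocity:
  pull out 2: (2/371) = -1  (since 371 mod 8 = 3)
  pull out 2: (2/371) = -1  (since 371 mod 8 = 3)
  pull out 2: (2/371) = -1  (since 371 mod 8 = 3)
  reciprocity: (9/371) -> +(371/9)
  reduce: (2/9)
  pull out 2: (2/9) = +1  (since 9 mod 8 = 1)
  (1/9) = 1
Product of signs = -1

-1


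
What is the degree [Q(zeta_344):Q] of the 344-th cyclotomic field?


The degree equals Euler's totient phi(344).
344 = 2^3 * 43
phi(344) = 168

168


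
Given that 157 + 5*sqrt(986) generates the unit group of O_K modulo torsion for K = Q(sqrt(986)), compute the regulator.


epsilon = 157 + 5*sqrt(986)
= 314.0032
R = ln(314.0032)
= 5.7494

5.7494


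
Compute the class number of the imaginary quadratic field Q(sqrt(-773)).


K = Q(sqrt(-773)). d mod 4 = 3, so D = disc(K) = 4d = -3092
h(K) equals the number of primitive reduced positive-definite forms (a, b, c) = a*x^2 + b*x*y + c*y^2 with b^2 - 4ac = D,
where reduced means |b| <= a <= c, with b >= 0 whenever |b| = a or a = c, and primitive means gcd(a, b, c) = 1.
Reduced forces 3a^2 <= |D| = 3092, so 1 <= a <= 32; b must have the parity of D, and c = (b^2 - D)/(4a) must be an integer >= a.
Enumerate a = 1..32, b in [-a, a]:
  a=1: (1, 0, 773)  [1]
  a=2: (2, 2, 387)  [1]
  a=3: (3, -2, 258), (3, 2, 258)  [2]
  a=4..5: none
  a=6: (6, -2, 129), (6, 2, 129)  [2]
  a=7: (7, -4, 111), (7, 4, 111)  [2]
  a=8: none
  a=9: (9, -2, 86), (9, 2, 86)  [2]
  a=10..13: none
  a=14: (14, -10, 57), (14, 10, 57)  [2]
  a=15..16: none
  a=17: (17, -6, 46), (17, 6, 46)  [2]
  a=18: (18, -2, 43), (18, 2, 43)  [2]
  a=19: (19, -10, 42), (19, 10, 42)  [2]
  a=20: none
  a=21: (21, -10, 38), (21, -4, 37), (21, 4, 37), (21, 10, 38)  [4]
  a=22: none
  a=23: (23, -6, 34), (23, 6, 34)  [2]
  a=24..26: none
  a=27: (27, -16, 31), (27, 16, 31)  [2]
  a=28..32: none
Total reduced forms: 1 + 1 + 2 + 2 + 2 + 2 + 2 + 2 + 2 + 2 + 4 + 2 + 2 = 26
h = 26

26


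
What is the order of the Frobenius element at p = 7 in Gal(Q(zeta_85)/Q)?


The Frobenius at p in Gal(Q(zeta_n)/Q) = (Z/nZ)* is the class of p, so its order is ord_85(7), the smallest k >= 1 with 7^k = 1 mod 85.
n = 85 = 5 * 17, phi(85) = 64; the order divides phi(n).
Divisors of 64: 1, 2, 4, 8, 16, 32, 64
Repeated squaring mod 85: 7^1 = 7, 7^2 = 49, 7^4 = 21, 7^8 = 16, 7^16 = 1, 7^32 = 1, 7^64 = 1
Test divisors in increasing order:
  k=1: 7^1 = 7 mod 85
  k=2: 7^2 = 49 mod 85
  k=4: 7^4 = 21 mod 85
  k=8: 7^8 = 16 mod 85
  k=16: 7^16 = 1 mod 85  <- first divisor giving 1
Order = 16

16


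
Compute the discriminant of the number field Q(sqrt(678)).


For K = Q(sqrt(d)) with d squarefree: disc(K) = d if d = 1 mod 4, and disc(K) = 4d if d = 2 or 3 mod 4.
Here d = 678, and d mod 4 = 2.
d = 2 mod 4, not 1 (O_K = Z[sqrt(d)]), so disc(K) = 4d = 4 * (678) = 2712

2712


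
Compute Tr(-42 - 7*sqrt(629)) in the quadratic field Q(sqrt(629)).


Tr(a + b*sqrt(d)) = (a + b*sqrt(d)) + (a - b*sqrt(d)) = 2a
= 2 * (-42)
= -84

-84


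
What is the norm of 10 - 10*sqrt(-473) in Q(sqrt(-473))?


N(a + b*sqrt(d)) = a^2 - d*b^2
= (10)^2 - (-473)*(-10)^2
= 100 + 47300
= 47400

47400


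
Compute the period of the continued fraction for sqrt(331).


Run the CF algorithm for sqrt(331).
a_0 = floor(sqrt(331)) = 18; set m_0=0, q_0=1.
Recurrence: m' = q*a - m,  q' = (d - m'^2)/q,  a' = floor((a_0 + m')/q').
  step 1: m=18, q=7, a=5
  step 2: m=17, q=6, a=5
  step 3: m=13, q=27, a=1
  step 4: m=14, q=5, a=6
  step 5: m=16, q=15, a=2
  step 6: m=14, q=9, a=3
  step 7: m=13, q=18, a=1
  step 8: m=5, q=17, a=1
  step 9: m=12, q=11, a=2
  step 10: m=10, q=21, a=1
  step 11: m=11, q=10, a=2
  step 12: m=9, q=25, a=1
  step 13: m=16, q=3, a=11
  step 14: m=17, q=14, a=2
  step 15: m=11, q=15, a=1
  step 16: m=4, q=21, a=1
  step 17: m=17, q=2, a=17
  step 18: m=17, q=21, a=1
  step 19: m=4, q=15, a=1
  step 20: m=11, q=14, a=2
  step 21: m=17, q=3, a=11
  step 22: m=16, q=25, a=1
  step 23: m=9, q=10, a=2
  step 24: m=11, q=21, a=1
  step 25: m=10, q=11, a=2
  step 26: m=12, q=17, a=1
  step 27: m=5, q=18, a=1
  step 28: m=13, q=9, a=3
  step 29: m=14, q=15, a=2
  step 30: m=16, q=5, a=6
  step 31: m=14, q=27, a=1
  step 32: m=13, q=6, a=5
  step 33: m=17, q=7, a=5
  step 34: m=18, q=1, a=36
a_34 = 2*a_0 = 36, so the period closes here.
sqrt(331) = [18; 5, 5, 1, 6, 2, 3, 1, 1, 2, 1, 2, 1, 11, 2, 1, 1, 17, 1, 1, 2, 11, 1, 2, 1, 2, 1, 1, 3, 2, 6, 1, 5, 5, 36]
Period length = 34

34


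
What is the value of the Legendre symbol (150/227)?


p = 227 is prime, so compute (150/227) with the reciprocity algorithm (Jacobi-symbol steps: pull out 2s via (2/n), flip via reciprocity, reduce):
  pull out 2: (2/227) = -1  (since 227 mod 8 = 3)
  reciprocity: (75/227) -> -(227/75)
  reduce: (2/75)
  pull out 2: (2/75) = -1  (since 75 mod 8 = 3)
  (1/75) = 1
Product of signs = -1
(150/227) = -1

-1


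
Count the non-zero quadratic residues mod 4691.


For prime p, the number of non-zero quadratic residues is (p-1)/2.
= (4691-1)/2
= 2345

2345


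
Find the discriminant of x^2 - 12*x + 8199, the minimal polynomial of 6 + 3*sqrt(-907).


The element 6 + 3*sqrt(-907) has minimal polynomial:
x^2 - 12*x + 8199
Discriminant = (-12)^2 - 4*(8199)
= 144 - 32796
= -32652

-32652


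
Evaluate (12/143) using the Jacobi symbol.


Compute (12/143) via quadratic reciprocity:
  pull out 2: (2/143) = +1  (since 143 mod 8 = 7)
  pull out 2: (2/143) = +1  (since 143 mod 8 = 7)
  reciprocity: (3/143) -> -(143/3)
  reduce: (2/3)
  pull out 2: (2/3) = -1  (since 3 mod 8 = 3)
  (1/3) = 1
Product of signs = 1

1


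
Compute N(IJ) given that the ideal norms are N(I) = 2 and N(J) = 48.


N(IJ) = N(I) * N(J)
= 2 * 48
= 96

96


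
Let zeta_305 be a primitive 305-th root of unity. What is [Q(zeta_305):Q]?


The degree equals Euler's totient phi(305).
305 = 5 * 61
phi(305) = 240

240


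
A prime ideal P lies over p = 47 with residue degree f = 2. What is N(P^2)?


N(P^a) = p^(a*f)
= 47^(2*2)
= 47^4
= 4879681

4879681


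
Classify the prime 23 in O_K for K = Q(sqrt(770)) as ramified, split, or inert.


K = Q(sqrt(770)). Since d mod 4 = 2, disc(K) = 3080.
Check p | disc: 3080 mod 23 = 21.
p does not divide disc. Compute Legendre symbol (d/p):
11^((23-1)/2) mod 23 = -1
(d/p) = -1, so p is inert: (p) stays prime with e=1, f=2, g=1.
Therefore p is inert.

inert


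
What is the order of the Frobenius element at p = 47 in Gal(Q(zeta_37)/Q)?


The Frobenius at p in Gal(Q(zeta_n)/Q) = (Z/nZ)* is the class of p, so its order is ord_37(47), the smallest k >= 1 with 47^k = 1 mod 37.
n = 37 = 37, phi(37) = 36; the order divides phi(n).
Divisors of 36: 1, 2, 3, 4, 6, 9, 12, 18, 36
Repeated squaring mod 37: 47^1 = 10, 47^2 = 26, 47^4 = 10, 47^8 = 26, 47^16 = 10, 47^32 = 26
Test divisors in increasing order:
  k=1: 47^1 = 10 mod 37
  k=2: 47^2 = 26 mod 37
  k=3: 47^3 = 26 * 10 = 1 mod 37  <- first divisor giving 1
Order = 3

3


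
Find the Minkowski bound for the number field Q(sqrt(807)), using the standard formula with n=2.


d = 807, d mod 4 = 3, so disc(K) = 4d = 3228; |disc(K)| = 3228
Real quadratic field, so n = 2, s = r2 = 0, r1 = 2
M = (n!/n^n) * (4/pi)^s * sqrt(|disc(K)|) = (2!/2^2) * (4/pi)^0 * sqrt(3228)
= 0.5 * 1.000000 * 56.815491
= 28.4077

28.4077


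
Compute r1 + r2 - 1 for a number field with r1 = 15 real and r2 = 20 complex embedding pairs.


By Dirichlet's unit theorem:
rank = r1 + r2 - 1
= 15 + 20 - 1
= 34

34


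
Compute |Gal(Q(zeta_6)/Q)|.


|Gal(Q(zeta_6)/Q)| = phi(6)
= 2

2


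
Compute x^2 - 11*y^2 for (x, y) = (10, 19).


x^2 - d*y^2
= 10^2 - 11*19^2
= 100 - 3971
= -3871

-3871


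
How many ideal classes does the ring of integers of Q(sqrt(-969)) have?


K = Q(sqrt(-969)). d mod 4 = 3, so D = disc(K) = 4d = -3876
h(K) equals the number of primitive reduced positive-definite forms (a, b, c) = a*x^2 + b*x*y + c*y^2 with b^2 - 4ac = D,
where reduced means |b| <= a <= c, with b >= 0 whenever |b| = a or a = c, and primitive means gcd(a, b, c) = 1.
Reduced forces 3a^2 <= |D| = 3876, so 1 <= a <= 35; b must have the parity of D, and c = (b^2 - D)/(4a) must be an integer >= a.
Enumerate a = 1..35, b in [-a, a]:
  a=1: (1, 0, 969)  [1]
  a=2: (2, 2, 485)  [1]
  a=3: (3, 0, 323)  [1]
  a=4: none
  a=5: (5, -2, 194), (5, 2, 194)  [2]
  a=6: (6, 6, 163)  [1]
  a=7: (7, -4, 139), (7, 4, 139)  [2]
  a=8..9: none
  a=10: (10, -2, 97), (10, 2, 97)  [2]
  a=11..13: none
  a=14: (14, -10, 71), (14, 10, 71)  [2]
  a=15: (15, -12, 67), (15, 12, 67)  [2]
  a=16: none
  a=17: (17, 0, 57)  [1]
  a=18: none
  a=19: (19, 0, 51)  [1]
  a=20: none
  a=21: (21, -18, 50), (21, 18, 50)  [2]
  a=22..24: none
  a=25: (25, -18, 42), (25, 18, 42)  [2]
  a=26..29: none
  a=30: (30, -18, 35), (30, 18, 35)  [2]
  a=31..33: none
  a=34: (34, 34, 37)  [1]
  a=35: (35, 32, 35)  [1]
Total reduced forms: 1 + 1 + 1 + 2 + 1 + 2 + 2 + 2 + 2 + 1 + 1 + 2 + 2 + 2 + 1 + 1 = 24
h = 24

24


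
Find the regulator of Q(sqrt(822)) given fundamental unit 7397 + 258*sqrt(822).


epsilon = 7397 + 258*sqrt(822)
= 14793.9999
R = ln(14793.9999)
= 9.6020

9.6020


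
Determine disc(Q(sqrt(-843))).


For K = Q(sqrt(d)) with d squarefree: disc(K) = d if d = 1 mod 4, and disc(K) = 4d if d = 2 or 3 mod 4.
Here d = -843, and d mod 4 = 1.
d = 1 mod 4 (O_K = Z[(1+sqrt(d))/2]), so disc(K) = d = -843

-843


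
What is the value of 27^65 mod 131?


p = 131 is prime and the exponent is (p-1)/2 = 65, so by Euler's criterion 27^65 = (27/131) = +1 or -1 mod 131.
Compute by square-and-multiply:
  65 = 64 + 1 (binary 1000001)
  Repeated squaring mod 131: 27^1 = 27, 27^2 = 74, 27^4 = 105, 27^8 = 21, 27^16 = 48, 27^32 = 77, 27^64 = 34
  27^65 = 27^64 * 27^1 = 34 * 27 mod 131
    34 * 27 = 918 = 1 mod 131
  27^65 = 1 mod 131
Result 1: 27 is a quadratic residue mod 131.
27^65 mod 131 = 1

1


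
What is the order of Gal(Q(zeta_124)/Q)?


|Gal(Q(zeta_124)/Q)| = phi(124)
= 60

60


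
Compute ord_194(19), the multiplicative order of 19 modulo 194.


We want ord_194(19), the smallest k >= 1 with 19^k = 1 mod 194.
n = 194 = 2 * 97, phi(194) = 96; the order divides phi(n).
Divisors of 96: 1, 2, 3, 4, 6, 8, 12, 16, 24, 32, 48, 96
Repeated squaring mod 194: 19^1 = 19, 19^2 = 167, 19^4 = 147, 19^8 = 75, 19^16 = 193, 19^32 = 1, 19^64 = 1
Test divisors in increasing order:
  k=1: 19^1 = 19 mod 194
  k=2: 19^2 = 167 mod 194
  k=3: 19^3 = 167 * 19 = 69 mod 194
  k=4: 19^4 = 147 mod 194
  k=6: 19^6 = 147 * 167 = 105 mod 194
  k=8: 19^8 = 75 mod 194
  k=12: 19^12 = 75 * 147 = 161 mod 194
  k=16: 19^16 = 193 mod 194
  k=24: 19^24 = 193 * 75 = 119 mod 194
  k=32: 19^32 = 1 mod 194  <- first divisor giving 1
Order = 32

32


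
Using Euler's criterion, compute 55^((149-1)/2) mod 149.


p = 149 is prime and the exponent is (p-1)/2 = 74, so by Euler's criterion 55^74 = (55/149) = +1 or -1 mod 149.
Compute by square-and-multiply:
  74 = 64 + 8 + 2 (binary 1001010)
  Repeated squaring mod 149: 55^1 = 55, 55^2 = 45, 55^4 = 88, 55^8 = 145, 55^16 = 16, 55^32 = 107, 55^64 = 125
  55^74 = 55^64 * 55^8 * 55^2 = 125 * 145 * 45 mod 149
    125 * 145 = 18125 = 96 mod 149
    96 * 45 = 4320 = 148 mod 149
  55^74 = 148 mod 149
Result 148 = p - 1 = -1 mod 149: 55 is a quadratic non-residue mod 149. As a residue in [0, p-1] the value is 148.
55^74 mod 149 = 148

148


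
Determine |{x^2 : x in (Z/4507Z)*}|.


For prime p, the number of non-zero quadratic residues is (p-1)/2.
= (4507-1)/2
= 2253

2253


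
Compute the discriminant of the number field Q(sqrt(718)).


For K = Q(sqrt(d)) with d squarefree: disc(K) = d if d = 1 mod 4, and disc(K) = 4d if d = 2 or 3 mod 4.
Here d = 718, and d mod 4 = 2.
d = 2 mod 4, not 1 (O_K = Z[sqrt(d)]), so disc(K) = 4d = 4 * (718) = 2872

2872


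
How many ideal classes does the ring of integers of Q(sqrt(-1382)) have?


K = Q(sqrt(-1382)). d mod 4 = 2, so D = disc(K) = 4d = -5528
h(K) equals the number of primitive reduced positive-definite forms (a, b, c) = a*x^2 + b*x*y + c*y^2 with b^2 - 4ac = D,
where reduced means |b| <= a <= c, with b >= 0 whenever |b| = a or a = c, and primitive means gcd(a, b, c) = 1.
Reduced forces 3a^2 <= |D| = 5528, so 1 <= a <= 42; b must have the parity of D, and c = (b^2 - D)/(4a) must be an integer >= a.
Enumerate a = 1..42, b in [-a, a]:
  a=1: (1, 0, 1382)  [1]
  a=2: (2, 0, 691)  [1]
  a=3: (3, -2, 461), (3, 2, 461)  [2]
  a=4..5: none
  a=6: (6, -4, 231), (6, 4, 231)  [2]
  a=7: (7, -4, 198), (7, 4, 198)  [2]
  a=8: none
  a=9: (9, -4, 154), (9, 4, 154)  [2]
  a=10: none
  a=11: (11, -4, 126), (11, 4, 126)  [2]
  a=12: none
  a=13: (13, -6, 107), (13, 6, 107)  [2]
  a=14: (14, -4, 99), (14, 4, 99)  [2]
  a=15..17: none
  a=18: (18, -4, 77), (18, 4, 77)  [2]
  a=19: (19, -18, 77), (19, 18, 77)  [2]
  a=20: none
  a=21: (21, -10, 67), (21, -4, 66), (21, 4, 66), (21, 10, 67)  [4]
  a=22: (22, -4, 63), (22, 4, 63)  [2]
  a=23..25: none
  a=26: (26, -20, 57), (26, 20, 57)  [2]
  a=27: (27, -14, 53), (27, 14, 53)  [2]
  a=28..32: none
  a=33: (33, -26, 47), (33, -4, 42), (33, 4, 42), (33, 26, 47)  [4]
  a=34..37: none
  a=38: (38, -20, 39), (38, 20, 39)  [2]
  a=39: (39, -32, 42), (39, 32, 42)  [2]
  a=40..42: none
Total reduced forms: 1 + 1 + 2 + 2 + 2 + 2 + 2 + 2 + 2 + 2 + 2 + 4 + 2 + 2 + 2 + 4 + 2 + 2 = 38
h = 38

38


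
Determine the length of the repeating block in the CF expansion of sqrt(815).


Run the CF algorithm for sqrt(815).
a_0 = floor(sqrt(815)) = 28; set m_0=0, q_0=1.
Recurrence: m' = q*a - m,  q' = (d - m'^2)/q,  a' = floor((a_0 + m')/q').
  step 1: m=28, q=31, a=1
  step 2: m=3, q=26, a=1
  step 3: m=23, q=11, a=4
  step 4: m=21, q=34, a=1
  step 5: m=13, q=19, a=2
  step 6: m=25, q=10, a=5
  step 7: m=25, q=19, a=2
  step 8: m=13, q=34, a=1
  step 9: m=21, q=11, a=4
  step 10: m=23, q=26, a=1
  step 11: m=3, q=31, a=1
  step 12: m=28, q=1, a=56
a_12 = 2*a_0 = 56, so the period closes here.
sqrt(815) = [28; 1, 1, 4, 1, 2, 5, 2, 1, 4, 1, 1, 56]
Period length = 12

12


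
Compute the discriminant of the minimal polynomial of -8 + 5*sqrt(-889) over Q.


The element -8 + 5*sqrt(-889) has minimal polynomial:
x^2 + 16*x + 22289
Discriminant = (16)^2 - 4*(22289)
= 256 - 89156
= -88900

-88900


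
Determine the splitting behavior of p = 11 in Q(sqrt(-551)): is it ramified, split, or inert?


K = Q(sqrt(-551)). Since d mod 4 = 1, disc(K) = -551.
Check p | disc: -551 mod 11 = 10.
p does not divide disc. Compute Legendre symbol (d/p):
10^((11-1)/2) mod 11 = -1
(d/p) = -1, so p is inert: (p) stays prime with e=1, f=2, g=1.
Therefore p is inert.

inert


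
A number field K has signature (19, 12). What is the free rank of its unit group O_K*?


By Dirichlet's unit theorem:
rank = r1 + r2 - 1
= 19 + 12 - 1
= 30

30


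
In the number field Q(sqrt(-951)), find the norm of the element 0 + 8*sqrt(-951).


N(a + b*sqrt(d)) = a^2 - d*b^2
= (0)^2 - (-951)*(8)^2
= 0 + 60864
= 60864

60864


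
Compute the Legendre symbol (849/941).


p = 941 is prime, so compute (849/941) with the reciprocity algorithm (Jacobi-symbol steps: pull out 2s via (2/n), flip via reciprocity, reduce):
  reciprocity: (849/941) -> +(941/849)
  reduce: (92/849)
  pull out 2: (2/849) = +1  (since 849 mod 8 = 1)
  pull out 2: (2/849) = +1  (since 849 mod 8 = 1)
  reciprocity: (23/849) -> +(849/23)
  reduce: (21/23)
  reciprocity: (21/23) -> +(23/21)
  reduce: (2/21)
  pull out 2: (2/21) = -1  (since 21 mod 8 = 5)
  (1/21) = 1
Product of signs = -1
(849/941) = -1

-1


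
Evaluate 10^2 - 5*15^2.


x^2 - d*y^2
= 10^2 - 5*15^2
= 100 - 1125
= -1025

-1025


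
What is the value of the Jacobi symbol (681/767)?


Compute (681/767) via quadratic reciprocity:
  reciprocity: (681/767) -> +(767/681)
  reduce: (86/681)
  pull out 2: (2/681) = +1  (since 681 mod 8 = 1)
  reciprocity: (43/681) -> +(681/43)
  reduce: (36/43)
  pull out 2: (2/43) = -1  (since 43 mod 8 = 3)
  pull out 2: (2/43) = -1  (since 43 mod 8 = 3)
  reciprocity: (9/43) -> +(43/9)
  reduce: (7/9)
  reciprocity: (7/9) -> +(9/7)
  reduce: (2/7)
  pull out 2: (2/7) = +1  (since 7 mod 8 = 7)
  (1/7) = 1
Product of signs = 1

1


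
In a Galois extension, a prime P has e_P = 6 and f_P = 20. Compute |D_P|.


|D_P| = e * f
= 6 * 20
= 120

120


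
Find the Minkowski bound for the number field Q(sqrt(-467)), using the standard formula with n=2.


d = -467, d mod 4 = 1, so disc(K) = d = -467; |disc(K)| = 467
Imaginary quadratic field, so n = 2, s = r2 = 1, r1 = 0
M = (n!/n^n) * (4/pi)^s * sqrt(|disc(K)|) = (2!/2^2) * (4/pi)^1 * sqrt(467)
= 0.5 * 1.273240 * 21.610183
= 13.7575

13.7575


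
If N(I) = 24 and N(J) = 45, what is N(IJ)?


N(IJ) = N(I) * N(J)
= 24 * 45
= 1080

1080


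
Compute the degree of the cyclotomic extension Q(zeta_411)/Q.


The degree equals Euler's totient phi(411).
411 = 3 * 137
phi(411) = 272

272


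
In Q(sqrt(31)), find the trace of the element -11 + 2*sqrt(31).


Tr(a + b*sqrt(d)) = (a + b*sqrt(d)) + (a - b*sqrt(d)) = 2a
= 2 * (-11)
= -22

-22


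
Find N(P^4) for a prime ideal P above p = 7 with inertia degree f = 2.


N(P^a) = p^(a*f)
= 7^(4*2)
= 7^8
= 5764801

5764801


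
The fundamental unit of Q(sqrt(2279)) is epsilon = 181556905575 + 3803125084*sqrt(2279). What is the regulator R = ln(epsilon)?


epsilon = 181556905575 + 3803125084*sqrt(2279)
= 3.6311e+11
R = ln(3.6311e+11)
= 26.6180

26.6180


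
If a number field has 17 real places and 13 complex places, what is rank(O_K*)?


By Dirichlet's unit theorem:
rank = r1 + r2 - 1
= 17 + 13 - 1
= 29

29


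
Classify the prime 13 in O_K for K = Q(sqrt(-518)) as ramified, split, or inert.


K = Q(sqrt(-518)). Since d mod 4 = 2, disc(K) = -2072.
Check p | disc: -2072 mod 13 = 8.
p does not divide disc. Compute Legendre symbol (d/p):
2^((13-1)/2) mod 13 = -1
(d/p) = -1, so p is inert: (p) stays prime with e=1, f=2, g=1.
Therefore p is inert.

inert


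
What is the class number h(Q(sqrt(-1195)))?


K = Q(sqrt(-1195)). d mod 4 = 1, so D = disc(K) = d = -1195
h(K) equals the number of primitive reduced positive-definite forms (a, b, c) = a*x^2 + b*x*y + c*y^2 with b^2 - 4ac = D,
where reduced means |b| <= a <= c, with b >= 0 whenever |b| = a or a = c, and primitive means gcd(a, b, c) = 1.
Reduced forces 3a^2 <= |D| = 1195, so 1 <= a <= 19; b must have the parity of D, and c = (b^2 - D)/(4a) must be an integer >= a.
Enumerate a = 1..19, b in [-a, a]:
  a=1: (1, 1, 299)  [1]
  a=2..4: none
  a=5: (5, 5, 61)  [1]
  a=6: none
  a=7: (7, -3, 43), (7, 3, 43)  [2]
  a=8..10: none
  a=11: (11, -9, 29), (11, 9, 29)  [2]
  a=12: none
  a=13: (13, -1, 23), (13, 1, 23)  [2]
  a=14..19: none
Total reduced forms: 1 + 1 + 2 + 2 + 2 = 8
h = 8

8


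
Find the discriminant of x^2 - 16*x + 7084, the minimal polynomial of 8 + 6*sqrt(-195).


The element 8 + 6*sqrt(-195) has minimal polynomial:
x^2 - 16*x + 7084
Discriminant = (-16)^2 - 4*(7084)
= 256 - 28336
= -28080

-28080


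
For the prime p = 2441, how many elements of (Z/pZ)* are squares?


For prime p, the number of non-zero quadratic residues is (p-1)/2.
= (2441-1)/2
= 1220

1220


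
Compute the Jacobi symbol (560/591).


Compute (560/591) via quadratic reciprocity:
  pull out 2: (2/591) = +1  (since 591 mod 8 = 7)
  pull out 2: (2/591) = +1  (since 591 mod 8 = 7)
  pull out 2: (2/591) = +1  (since 591 mod 8 = 7)
  pull out 2: (2/591) = +1  (since 591 mod 8 = 7)
  reciprocity: (35/591) -> -(591/35)
  reduce: (31/35)
  reciprocity: (31/35) -> -(35/31)
  reduce: (4/31)
  pull out 2: (2/31) = +1  (since 31 mod 8 = 7)
  pull out 2: (2/31) = +1  (since 31 mod 8 = 7)
  (1/31) = 1
Product of signs = 1

1


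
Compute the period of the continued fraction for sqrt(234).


Run the CF algorithm for sqrt(234).
a_0 = floor(sqrt(234)) = 15; set m_0=0, q_0=1.
Recurrence: m' = q*a - m,  q' = (d - m'^2)/q,  a' = floor((a_0 + m')/q').
  step 1: m=15, q=9, a=3
  step 2: m=12, q=10, a=2
  step 3: m=8, q=17, a=1
  step 4: m=9, q=9, a=2
  step 5: m=9, q=17, a=1
  step 6: m=8, q=10, a=2
  step 7: m=12, q=9, a=3
  step 8: m=15, q=1, a=30
a_8 = 2*a_0 = 30, so the period closes here.
sqrt(234) = [15; 3, 2, 1, 2, 1, 2, 3, 30]
Period length = 8

8


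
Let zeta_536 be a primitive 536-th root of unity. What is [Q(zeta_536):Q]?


The degree equals Euler's totient phi(536).
536 = 2^3 * 67
phi(536) = 264

264


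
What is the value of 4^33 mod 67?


p = 67 is prime and the exponent is (p-1)/2 = 33, so by Euler's criterion 4^33 = (4/67) = +1 or -1 mod 67.
Compute by square-and-multiply:
  33 = 32 + 1 (binary 100001)
  Repeated squaring mod 67: 4^1 = 4, 4^2 = 16, 4^4 = 55, 4^8 = 10, 4^16 = 33, 4^32 = 17
  4^33 = 4^32 * 4^1 = 17 * 4 mod 67
    17 * 4 = 68 = 1 mod 67
  4^33 = 1 mod 67
Result 1: 4 is a quadratic residue mod 67.
4^33 mod 67 = 1

1


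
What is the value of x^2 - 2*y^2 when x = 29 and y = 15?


x^2 - d*y^2
= 29^2 - 2*15^2
= 841 - 450
= 391

391


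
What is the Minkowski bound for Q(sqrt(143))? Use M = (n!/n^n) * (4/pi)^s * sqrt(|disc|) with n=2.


d = 143, d mod 4 = 3, so disc(K) = 4d = 572; |disc(K)| = 572
Real quadratic field, so n = 2, s = r2 = 0, r1 = 2
M = (n!/n^n) * (4/pi)^s * sqrt(|disc(K)|) = (2!/2^2) * (4/pi)^0 * sqrt(572)
= 0.5 * 1.000000 * 23.916521
= 11.9583

11.9583


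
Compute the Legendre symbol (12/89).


p = 89 is prime, so compute (12/89) with the reciprocity algorithm (Jacobi-symbol steps: pull out 2s via (2/n), flip via reciprocity, reduce):
  pull out 2: (2/89) = +1  (since 89 mod 8 = 1)
  pull out 2: (2/89) = +1  (since 89 mod 8 = 1)
  reciprocity: (3/89) -> +(89/3)
  reduce: (2/3)
  pull out 2: (2/3) = -1  (since 3 mod 8 = 3)
  (1/3) = 1
Product of signs = -1
(12/89) = -1

-1


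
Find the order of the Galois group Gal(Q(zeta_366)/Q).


|Gal(Q(zeta_366)/Q)| = phi(366)
= 120

120


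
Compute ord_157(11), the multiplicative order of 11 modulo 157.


We want ord_157(11), the smallest k >= 1 with 11^k = 1 mod 157.
n = 157 = 157, phi(157) = 156; the order divides phi(n).
Divisors of 156: 1, 2, 3, 4, 6, 12, 13, 26, 39, 52, 78, 156
Repeated squaring mod 157: 11^1 = 11, 11^2 = 121, 11^4 = 40, 11^8 = 30, 11^16 = 115, 11^32 = 37, 11^64 = 113, 11^128 = 52
Test divisors in increasing order:
  k=1: 11^1 = 11 mod 157
  k=2: 11^2 = 121 mod 157
  k=3: 11^3 = 121 * 11 = 75 mod 157
  k=4: 11^4 = 40 mod 157
  k=6: 11^6 = 40 * 121 = 130 mod 157
  k=12: 11^12 = 30 * 40 = 101 mod 157
  k=13: 11^13 = 30 * 40 * 11 = 12 mod 157
  k=26: 11^26 = 115 * 30 * 121 = 144 mod 157
  k=39: 11^39 = 37 * 40 * 121 * 11 = 1 mod 157  <- first divisor giving 1
Order = 39

39


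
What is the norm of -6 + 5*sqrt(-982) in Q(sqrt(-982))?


N(a + b*sqrt(d)) = a^2 - d*b^2
= (-6)^2 - (-982)*(5)^2
= 36 + 24550
= 24586

24586


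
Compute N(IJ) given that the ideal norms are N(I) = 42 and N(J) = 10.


N(IJ) = N(I) * N(J)
= 42 * 10
= 420

420


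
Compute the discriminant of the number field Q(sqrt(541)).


For K = Q(sqrt(d)) with d squarefree: disc(K) = d if d = 1 mod 4, and disc(K) = 4d if d = 2 or 3 mod 4.
Here d = 541, and d mod 4 = 1.
d = 1 mod 4 (O_K = Z[(1+sqrt(d))/2]), so disc(K) = d = 541

541


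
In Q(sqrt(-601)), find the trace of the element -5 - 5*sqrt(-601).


Tr(a + b*sqrt(d)) = (a + b*sqrt(d)) + (a - b*sqrt(d)) = 2a
= 2 * (-5)
= -10

-10


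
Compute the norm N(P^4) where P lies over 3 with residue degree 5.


N(P^a) = p^(a*f)
= 3^(4*5)
= 3^20
= 3486784401

3486784401


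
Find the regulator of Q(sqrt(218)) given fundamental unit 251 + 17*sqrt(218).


epsilon = 251 + 17*sqrt(218)
= 502.0020
R = ln(502.0020)
= 6.2186

6.2186


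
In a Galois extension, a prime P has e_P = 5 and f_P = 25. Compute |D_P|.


|D_P| = e * f
= 5 * 25
= 125

125


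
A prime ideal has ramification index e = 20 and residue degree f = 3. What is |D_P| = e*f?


|D_P| = e * f
= 20 * 3
= 60

60


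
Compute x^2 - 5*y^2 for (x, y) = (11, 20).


x^2 - d*y^2
= 11^2 - 5*20^2
= 121 - 2000
= -1879

-1879


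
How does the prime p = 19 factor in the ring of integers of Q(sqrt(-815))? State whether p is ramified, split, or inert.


K = Q(sqrt(-815)). Since d mod 4 = 1, disc(K) = -815.
Check p | disc: -815 mod 19 = 2.
p does not divide disc. Compute Legendre symbol (d/p):
2^((19-1)/2) mod 19 = -1
(d/p) = -1, so p is inert: (p) stays prime with e=1, f=2, g=1.
Therefore p is inert.

inert


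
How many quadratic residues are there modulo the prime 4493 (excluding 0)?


For prime p, the number of non-zero quadratic residues is (p-1)/2.
= (4493-1)/2
= 2246

2246


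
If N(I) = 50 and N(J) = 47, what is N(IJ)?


N(IJ) = N(I) * N(J)
= 50 * 47
= 2350

2350


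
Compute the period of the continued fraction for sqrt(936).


Run the CF algorithm for sqrt(936).
a_0 = floor(sqrt(936)) = 30; set m_0=0, q_0=1.
Recurrence: m' = q*a - m,  q' = (d - m'^2)/q,  a' = floor((a_0 + m')/q').
  step 1: m=30, q=36, a=1
  step 2: m=6, q=25, a=1
  step 3: m=19, q=23, a=2
  step 4: m=27, q=9, a=6
  step 5: m=27, q=23, a=2
  step 6: m=19, q=25, a=1
  step 7: m=6, q=36, a=1
  step 8: m=30, q=1, a=60
a_8 = 2*a_0 = 60, so the period closes here.
sqrt(936) = [30; 1, 1, 2, 6, 2, 1, 1, 60]
Period length = 8

8


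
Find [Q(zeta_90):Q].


The degree equals Euler's totient phi(90).
90 = 2 * 3^2 * 5
phi(90) = 24

24


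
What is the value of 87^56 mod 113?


p = 113 is prime and the exponent is (p-1)/2 = 56, so by Euler's criterion 87^56 = (87/113) = +1 or -1 mod 113.
Compute by square-and-multiply:
  56 = 32 + 16 + 8 (binary 111000)
  Repeated squaring mod 113: 87^1 = 87, 87^2 = 111, 87^4 = 4, 87^8 = 16, 87^16 = 30, 87^32 = 109
  87^56 = 87^32 * 87^16 * 87^8 = 109 * 30 * 16 mod 113
    109 * 30 = 3270 = 106 mod 113
    106 * 16 = 1696 = 1 mod 113
  87^56 = 1 mod 113
Result 1: 87 is a quadratic residue mod 113.
87^56 mod 113 = 1

1


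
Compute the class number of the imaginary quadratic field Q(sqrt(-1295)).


K = Q(sqrt(-1295)). d mod 4 = 1, so D = disc(K) = d = -1295
h(K) equals the number of primitive reduced positive-definite forms (a, b, c) = a*x^2 + b*x*y + c*y^2 with b^2 - 4ac = D,
where reduced means |b| <= a <= c, with b >= 0 whenever |b| = a or a = c, and primitive means gcd(a, b, c) = 1.
Reduced forces 3a^2 <= |D| = 1295, so 1 <= a <= 20; b must have the parity of D, and c = (b^2 - D)/(4a) must be an integer >= a.
Enumerate a = 1..20, b in [-a, a]:
  a=1: (1, 1, 324)  [1]
  a=2: (2, -1, 162), (2, 1, 162)  [2]
  a=3: (3, -1, 108), (3, 1, 108)  [2]
  a=4: (4, -1, 81), (4, 1, 81)  [2]
  a=5: (5, 5, 66)  [1]
  a=6: (6, -5, 55), (6, -1, 54), (6, 1, 54), (6, 5, 55)  [4]
  a=7: (7, 7, 48)  [1]
  a=8: (8, -7, 42), (8, 7, 42)  [2]
  a=9: (9, -1, 36), (9, 1, 36)  [2]
  a=10: (10, -5, 33), (10, 5, 33)  [2]
  a=11: (11, -5, 30), (11, 5, 30)  [2]
  a=12: (12, -7, 28), (12, -1, 27), (12, 1, 27), (12, 7, 28)  [4]
  a=13: none
  a=14: (14, -7, 24), (14, 7, 24)  [2]
  a=15: (15, -5, 22), (15, 5, 22)  [2]
  a=16: (16, -7, 21), (16, 7, 21)  [2]
  a=17: none
  a=18: (18, -17, 22), (18, 1, 18), (18, 17, 22)  [3]
  a=19: (19, -15, 20), (19, 15, 20)  [2]
  a=20: none
Total reduced forms: 1 + 2 + 2 + 2 + 1 + 4 + 1 + 2 + 2 + 2 + 2 + 4 + 2 + 2 + 2 + 3 + 2 = 36
h = 36

36


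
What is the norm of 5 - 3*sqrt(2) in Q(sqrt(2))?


N(a + b*sqrt(d)) = a^2 - d*b^2
= (5)^2 - (2)*(-3)^2
= 25 - 18
= 7

7


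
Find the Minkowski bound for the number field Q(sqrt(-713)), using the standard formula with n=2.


d = -713, d mod 4 = 3, so disc(K) = 4d = -2852; |disc(K)| = 2852
Imaginary quadratic field, so n = 2, s = r2 = 1, r1 = 0
M = (n!/n^n) * (4/pi)^s * sqrt(|disc(K)|) = (2!/2^2) * (4/pi)^1 * sqrt(2852)
= 0.5 * 1.273240 * 53.404120
= 33.9981

33.9981


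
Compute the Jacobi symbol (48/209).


Compute (48/209) via quadratic reciprocity:
  pull out 2: (2/209) = +1  (since 209 mod 8 = 1)
  pull out 2: (2/209) = +1  (since 209 mod 8 = 1)
  pull out 2: (2/209) = +1  (since 209 mod 8 = 1)
  pull out 2: (2/209) = +1  (since 209 mod 8 = 1)
  reciprocity: (3/209) -> +(209/3)
  reduce: (2/3)
  pull out 2: (2/3) = -1  (since 3 mod 8 = 3)
  (1/3) = 1
Product of signs = -1

-1


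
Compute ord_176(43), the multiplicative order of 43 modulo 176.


We want ord_176(43), the smallest k >= 1 with 43^k = 1 mod 176.
n = 176 = 2^4 * 11, phi(176) = 80; the order divides phi(n).
Divisors of 80: 1, 2, 4, 5, 8, 10, 16, 20, 40, 80
Repeated squaring mod 176: 43^1 = 43, 43^2 = 89, 43^4 = 1, 43^8 = 1, 43^16 = 1, 43^32 = 1, 43^64 = 1
Test divisors in increasing order:
  k=1: 43^1 = 43 mod 176
  k=2: 43^2 = 89 mod 176
  k=4: 43^4 = 1 mod 176  <- first divisor giving 1
Order = 4

4


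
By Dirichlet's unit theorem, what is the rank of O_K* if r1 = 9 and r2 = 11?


By Dirichlet's unit theorem:
rank = r1 + r2 - 1
= 9 + 11 - 1
= 19

19


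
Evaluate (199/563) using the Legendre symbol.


p = 563 is prime, so compute (199/563) with the reciprocity algorithm (Jacobi-symbol steps: pull out 2s via (2/n), flip via reciprocity, reduce):
  reciprocity: (199/563) -> -(563/199)
  reduce: (165/199)
  reciprocity: (165/199) -> +(199/165)
  reduce: (34/165)
  pull out 2: (2/165) = -1  (since 165 mod 8 = 5)
  reciprocity: (17/165) -> +(165/17)
  reduce: (12/17)
  pull out 2: (2/17) = +1  (since 17 mod 8 = 1)
  pull out 2: (2/17) = +1  (since 17 mod 8 = 1)
  reciprocity: (3/17) -> +(17/3)
  reduce: (2/3)
  pull out 2: (2/3) = -1  (since 3 mod 8 = 3)
  (1/3) = 1
Product of signs = -1
(199/563) = -1

-1


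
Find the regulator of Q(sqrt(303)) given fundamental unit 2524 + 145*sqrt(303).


epsilon = 2524 + 145*sqrt(303)
= 5047.9998
R = ln(5047.9998)
= 8.5267

8.5267


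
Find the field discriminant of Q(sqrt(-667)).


For K = Q(sqrt(d)) with d squarefree: disc(K) = d if d = 1 mod 4, and disc(K) = 4d if d = 2 or 3 mod 4.
Here d = -667, and d mod 4 = 1.
d = 1 mod 4 (O_K = Z[(1+sqrt(d))/2]), so disc(K) = d = -667

-667


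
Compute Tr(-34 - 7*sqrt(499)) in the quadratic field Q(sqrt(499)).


Tr(a + b*sqrt(d)) = (a + b*sqrt(d)) + (a - b*sqrt(d)) = 2a
= 2 * (-34)
= -68

-68


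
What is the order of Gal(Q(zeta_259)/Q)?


|Gal(Q(zeta_259)/Q)| = phi(259)
= 216

216


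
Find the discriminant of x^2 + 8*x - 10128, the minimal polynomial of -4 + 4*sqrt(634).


The element -4 + 4*sqrt(634) has minimal polynomial:
x^2 + 8*x - 10128
Discriminant = (8)^2 - 4*(-10128)
= 64 + 40512
= 40576

40576


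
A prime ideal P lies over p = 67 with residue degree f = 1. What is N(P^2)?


N(P^a) = p^(a*f)
= 67^(2*1)
= 67^2
= 4489

4489


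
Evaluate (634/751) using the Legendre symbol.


p = 751 is prime, so compute (634/751) with the reciprocity algorithm (Jacobi-symbol steps: pull out 2s via (2/n), flip via reciprocity, reduce):
  pull out 2: (2/751) = +1  (since 751 mod 8 = 7)
  reciprocity: (317/751) -> +(751/317)
  reduce: (117/317)
  reciprocity: (117/317) -> +(317/117)
  reduce: (83/117)
  reciprocity: (83/117) -> +(117/83)
  reduce: (34/83)
  pull out 2: (2/83) = -1  (since 83 mod 8 = 3)
  reciprocity: (17/83) -> +(83/17)
  reduce: (15/17)
  reciprocity: (15/17) -> +(17/15)
  reduce: (2/15)
  pull out 2: (2/15) = +1  (since 15 mod 8 = 7)
  (1/15) = 1
Product of signs = -1
(634/751) = -1

-1


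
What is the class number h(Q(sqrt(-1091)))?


K = Q(sqrt(-1091)). d mod 4 = 1, so D = disc(K) = d = -1091
h(K) equals the number of primitive reduced positive-definite forms (a, b, c) = a*x^2 + b*x*y + c*y^2 with b^2 - 4ac = D,
where reduced means |b| <= a <= c, with b >= 0 whenever |b| = a or a = c, and primitive means gcd(a, b, c) = 1.
Reduced forces 3a^2 <= |D| = 1091, so 1 <= a <= 19; b must have the parity of D, and c = (b^2 - D)/(4a) must be an integer >= a.
Enumerate a = 1..19, b in [-a, a]:
  a=1: (1, 1, 273)  [1]
  a=2: none
  a=3: (3, -1, 91), (3, 1, 91)  [2]
  a=4: none
  a=5: (5, -3, 55), (5, 3, 55)  [2]
  a=6: none
  a=7: (7, -1, 39), (7, 1, 39)  [2]
  a=8: none
  a=9: (9, -5, 31), (9, 5, 31)  [2]
  a=10: none
  a=11: (11, -3, 25), (11, 3, 25)  [2]
  a=12: none
  a=13: (13, -1, 21), (13, 1, 21)  [2]
  a=14: none
  a=15: (15, -13, 21), (15, -7, 19), (15, 7, 19), (15, 13, 21)  [4]
  a=16..19: none
Total reduced forms: 1 + 2 + 2 + 2 + 2 + 2 + 2 + 4 = 17
h = 17

17


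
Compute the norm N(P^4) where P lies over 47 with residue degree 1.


N(P^a) = p^(a*f)
= 47^(4*1)
= 47^4
= 4879681

4879681


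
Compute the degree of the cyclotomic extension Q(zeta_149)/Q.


The degree equals Euler's totient phi(149).
149 = 149
phi(149) = 148

148


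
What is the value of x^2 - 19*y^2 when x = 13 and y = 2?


x^2 - d*y^2
= 13^2 - 19*2^2
= 169 - 76
= 93

93


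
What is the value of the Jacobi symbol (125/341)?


Compute (125/341) via quadratic reciprocity:
  reciprocity: (125/341) -> +(341/125)
  reduce: (91/125)
  reciprocity: (91/125) -> +(125/91)
  reduce: (34/91)
  pull out 2: (2/91) = -1  (since 91 mod 8 = 3)
  reciprocity: (17/91) -> +(91/17)
  reduce: (6/17)
  pull out 2: (2/17) = +1  (since 17 mod 8 = 1)
  reciprocity: (3/17) -> +(17/3)
  reduce: (2/3)
  pull out 2: (2/3) = -1  (since 3 mod 8 = 3)
  (1/3) = 1
Product of signs = 1

1


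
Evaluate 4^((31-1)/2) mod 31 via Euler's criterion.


p = 31 is prime and the exponent is (p-1)/2 = 15, so by Euler's criterion 4^15 = (4/31) = +1 or -1 mod 31.
Compute by square-and-multiply:
  15 = 8 + 4 + 2 + 1 (binary 1111)
  Repeated squaring mod 31: 4^1 = 4, 4^2 = 16, 4^4 = 8, 4^8 = 2
  4^15 = 4^8 * 4^4 * 4^2 * 4^1 = 2 * 8 * 16 * 4 mod 31
    2 * 8 = 16 = 16 mod 31
    16 * 16 = 256 = 8 mod 31
    8 * 4 = 32 = 1 mod 31
  4^15 = 1 mod 31
Result 1: 4 is a quadratic residue mod 31.
4^15 mod 31 = 1

1


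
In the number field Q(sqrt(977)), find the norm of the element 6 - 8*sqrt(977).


N(a + b*sqrt(d)) = a^2 - d*b^2
= (6)^2 - (977)*(-8)^2
= 36 - 62528
= -62492

-62492


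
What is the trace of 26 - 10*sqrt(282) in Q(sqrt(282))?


Tr(a + b*sqrt(d)) = (a + b*sqrt(d)) + (a - b*sqrt(d)) = 2a
= 2 * (26)
= 52

52


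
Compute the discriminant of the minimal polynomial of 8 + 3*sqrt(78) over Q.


The element 8 + 3*sqrt(78) has minimal polynomial:
x^2 - 16*x - 638
Discriminant = (-16)^2 - 4*(-638)
= 256 + 2552
= 2808

2808


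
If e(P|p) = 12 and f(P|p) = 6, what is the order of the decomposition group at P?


|D_P| = e * f
= 12 * 6
= 72

72


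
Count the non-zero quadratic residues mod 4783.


For prime p, the number of non-zero quadratic residues is (p-1)/2.
= (4783-1)/2
= 2391

2391


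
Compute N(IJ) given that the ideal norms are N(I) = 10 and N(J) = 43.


N(IJ) = N(I) * N(J)
= 10 * 43
= 430

430


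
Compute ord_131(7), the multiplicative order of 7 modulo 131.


We want ord_131(7), the smallest k >= 1 with 7^k = 1 mod 131.
n = 131 = 131, phi(131) = 130; the order divides phi(n).
Divisors of 130: 1, 2, 5, 10, 13, 26, 65, 130
Repeated squaring mod 131: 7^1 = 7, 7^2 = 49, 7^4 = 43, 7^8 = 15, 7^16 = 94, 7^32 = 59, 7^64 = 75, 7^128 = 123
Test divisors in increasing order:
  k=1: 7^1 = 7 mod 131
  k=2: 7^2 = 49 mod 131
  k=5: 7^5 = 43 * 7 = 39 mod 131
  k=10: 7^10 = 15 * 49 = 80 mod 131
  k=13: 7^13 = 15 * 43 * 7 = 61 mod 131
  k=26: 7^26 = 94 * 15 * 49 = 53 mod 131
  k=65: 7^65 = 75 * 7 = 1 mod 131  <- first divisor giving 1
Order = 65

65


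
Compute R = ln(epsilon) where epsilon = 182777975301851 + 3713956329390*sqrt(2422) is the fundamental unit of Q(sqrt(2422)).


epsilon = 182777975301851 + 3713956329390*sqrt(2422)
= 3.6556e+14
R = ln(3.6556e+14)
= 33.5324

33.5324


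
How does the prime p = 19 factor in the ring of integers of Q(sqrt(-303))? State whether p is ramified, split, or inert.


K = Q(sqrt(-303)). Since d mod 4 = 1, disc(K) = -303.
Check p | disc: -303 mod 19 = 1.
p does not divide disc. Compute Legendre symbol (d/p):
1^((19-1)/2) mod 19 = 1
(d/p) = 1, so p splits: (p) = P*P' with e=1, f=1, g=2.
Therefore p is split.

split


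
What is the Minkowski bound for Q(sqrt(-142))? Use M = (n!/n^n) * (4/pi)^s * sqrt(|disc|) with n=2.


d = -142, d mod 4 = 2, so disc(K) = 4d = -568; |disc(K)| = 568
Imaginary quadratic field, so n = 2, s = r2 = 1, r1 = 0
M = (n!/n^n) * (4/pi)^s * sqrt(|disc(K)|) = (2!/2^2) * (4/pi)^1 * sqrt(568)
= 0.5 * 1.273240 * 23.832751
= 15.1724

15.1724


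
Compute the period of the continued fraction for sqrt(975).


Run the CF algorithm for sqrt(975).
a_0 = floor(sqrt(975)) = 31; set m_0=0, q_0=1.
Recurrence: m' = q*a - m,  q' = (d - m'^2)/q,  a' = floor((a_0 + m')/q').
  step 1: m=31, q=14, a=4
  step 2: m=25, q=25, a=2
  step 3: m=25, q=14, a=4
  step 4: m=31, q=1, a=62
a_4 = 2*a_0 = 62, so the period closes here.
sqrt(975) = [31; 4, 2, 4, 62]
Period length = 4

4


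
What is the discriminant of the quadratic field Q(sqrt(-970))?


For K = Q(sqrt(d)) with d squarefree: disc(K) = d if d = 1 mod 4, and disc(K) = 4d if d = 2 or 3 mod 4.
Here d = -970, and d mod 4 = 2.
d = 2 mod 4, not 1 (O_K = Z[sqrt(d)]), so disc(K) = 4d = 4 * (-970) = -3880

-3880


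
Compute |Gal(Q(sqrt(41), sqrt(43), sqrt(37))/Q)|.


The 3 square roots of distinct primes are multiplicatively independent over Q,
so [K:Q] = 2^3 and Gal(K/Q) is isomorphic to (Z/2Z)^3.
|Gal| = 2^3 = 8

8


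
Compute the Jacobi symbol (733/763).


Compute (733/763) via quadratic reciprocity:
  reciprocity: (733/763) -> +(763/733)
  reduce: (30/733)
  pull out 2: (2/733) = -1  (since 733 mod 8 = 5)
  reciprocity: (15/733) -> +(733/15)
  reduce: (13/15)
  reciprocity: (13/15) -> +(15/13)
  reduce: (2/13)
  pull out 2: (2/13) = -1  (since 13 mod 8 = 5)
  (1/13) = 1
Product of signs = 1

1
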